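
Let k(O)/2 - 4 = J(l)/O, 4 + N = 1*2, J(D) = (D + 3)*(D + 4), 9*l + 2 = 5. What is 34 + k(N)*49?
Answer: -2536/9 ≈ -281.78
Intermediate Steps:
l = ⅓ (l = -2/9 + (⅑)*5 = -2/9 + 5/9 = ⅓ ≈ 0.33333)
J(D) = (3 + D)*(4 + D)
N = -2 (N = -4 + 1*2 = -4 + 2 = -2)
k(O) = 8 + 260/(9*O) (k(O) = 8 + 2*((12 + (⅓)² + 7*(⅓))/O) = 8 + 2*((12 + ⅑ + 7/3)/O) = 8 + 2*(130/(9*O)) = 8 + 260/(9*O))
34 + k(N)*49 = 34 + (8 + (260/9)/(-2))*49 = 34 + (8 + (260/9)*(-½))*49 = 34 + (8 - 130/9)*49 = 34 - 58/9*49 = 34 - 2842/9 = -2536/9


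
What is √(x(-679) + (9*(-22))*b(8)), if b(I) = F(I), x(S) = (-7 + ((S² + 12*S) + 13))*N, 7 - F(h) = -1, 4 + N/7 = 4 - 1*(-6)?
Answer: √19020174 ≈ 4361.2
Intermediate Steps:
N = 42 (N = -28 + 7*(4 - 1*(-6)) = -28 + 7*(4 + 6) = -28 + 7*10 = -28 + 70 = 42)
F(h) = 8 (F(h) = 7 - 1*(-1) = 7 + 1 = 8)
x(S) = 252 + 42*S² + 504*S (x(S) = (-7 + ((S² + 12*S) + 13))*42 = (-7 + (13 + S² + 12*S))*42 = (6 + S² + 12*S)*42 = 252 + 42*S² + 504*S)
b(I) = 8
√(x(-679) + (9*(-22))*b(8)) = √((252 + 42*(-679)² + 504*(-679)) + (9*(-22))*8) = √((252 + 42*461041 - 342216) - 198*8) = √((252 + 19363722 - 342216) - 1584) = √(19021758 - 1584) = √19020174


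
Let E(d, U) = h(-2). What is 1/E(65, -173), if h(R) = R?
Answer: -½ ≈ -0.50000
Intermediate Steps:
E(d, U) = -2
1/E(65, -173) = 1/(-2) = -½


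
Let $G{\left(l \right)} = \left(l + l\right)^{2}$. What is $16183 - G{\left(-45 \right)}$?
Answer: $8083$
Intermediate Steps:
$G{\left(l \right)} = 4 l^{2}$ ($G{\left(l \right)} = \left(2 l\right)^{2} = 4 l^{2}$)
$16183 - G{\left(-45 \right)} = 16183 - 4 \left(-45\right)^{2} = 16183 - 4 \cdot 2025 = 16183 - 8100 = 8083$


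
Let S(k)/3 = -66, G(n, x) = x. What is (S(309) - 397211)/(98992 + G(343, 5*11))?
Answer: -397409/99047 ≈ -4.0123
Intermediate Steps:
S(k) = -198 (S(k) = 3*(-66) = -198)
(S(309) - 397211)/(98992 + G(343, 5*11)) = (-198 - 397211)/(98992 + 5*11) = -397409/(98992 + 55) = -397409/99047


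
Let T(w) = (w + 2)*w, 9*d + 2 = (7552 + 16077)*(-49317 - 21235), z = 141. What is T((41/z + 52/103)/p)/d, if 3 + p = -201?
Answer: 13666858819/325173516964227673632 ≈ 4.2029e-11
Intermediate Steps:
p = -204 (p = -3 - 201 = -204)
d = -555691070/3 (d = -2/9 + ((7552 + 16077)*(-49317 - 21235))/9 = -2/9 + (23629*(-70552))/9 = -2/9 + (⅑)*(-1667073208) = -2/9 - 1667073208/9 = -555691070/3 ≈ -1.8523e+8)
T(w) = w*(2 + w) (T(w) = (2 + w)*w = w*(2 + w))
T((41/z + 52/103)/p)/d = (((41/141 + 52/103)/(-204))*(2 + (41/141 + 52/103)/(-204)))/(-555691070/3) = (((41*(1/141) + 52*(1/103))*(-1/204))*(2 + (41*(1/141) + 52*(1/103))*(-1/204)))*(-3/555691070) = (((41/141 + 52/103)*(-1/204))*(2 + (41/141 + 52/103)*(-1/204)))*(-3/555691070) = (((11555/14523)*(-1/204))*(2 + (11555/14523)*(-1/204)))*(-3/555691070) = -11555*(2 - 11555/2962692)/2962692*(-3/555691070) = -11555/2962692*5913829/2962692*(-3/555691070) = -68334294095/8777543886864*(-3/555691070) = 13666858819/325173516964227673632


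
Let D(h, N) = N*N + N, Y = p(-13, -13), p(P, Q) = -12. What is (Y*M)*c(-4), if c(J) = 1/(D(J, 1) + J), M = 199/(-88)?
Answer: -597/44 ≈ -13.568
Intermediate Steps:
Y = -12
D(h, N) = N + N² (D(h, N) = N² + N = N + N²)
M = -199/88 (M = 199*(-1/88) = -199/88 ≈ -2.2614)
c(J) = 1/(2 + J) (c(J) = 1/(1*(1 + 1) + J) = 1/(1*2 + J) = 1/(2 + J))
(Y*M)*c(-4) = (-12*(-199/88))/(2 - 4) = (597/22)/(-2) = (597/22)*(-½) = -597/44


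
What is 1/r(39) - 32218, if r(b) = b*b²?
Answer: -1911139541/59319 ≈ -32218.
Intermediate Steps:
r(b) = b³
1/r(39) - 32218 = 1/(39³) - 32218 = 1/59319 - 32218 = -1911139541/59319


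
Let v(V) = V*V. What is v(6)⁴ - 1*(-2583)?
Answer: 1682199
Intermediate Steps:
v(V) = V²
v(6)⁴ - 1*(-2583) = (6²)⁴ - 1*(-2583) = 36⁴ + 2583 = 1679616 + 2583 = 1682199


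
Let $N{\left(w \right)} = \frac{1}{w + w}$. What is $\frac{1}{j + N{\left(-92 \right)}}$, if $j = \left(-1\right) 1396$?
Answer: $- \frac{184}{256865} \approx -0.00071633$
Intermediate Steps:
$N{\left(w \right)} = \frac{1}{2 w}$
$j = -1396$
$\frac{1}{j + N{\left(-92 \right)}} = \frac{1}{-1396 + \frac{1}{2 \left(-92\right)}} = \frac{1}{-1396 + \frac{1}{2} \left(- \frac{1}{92}\right)} = \frac{1}{-1396 - \frac{1}{184}} = \frac{1}{- \frac{256865}{184}} = - \frac{184}{256865}$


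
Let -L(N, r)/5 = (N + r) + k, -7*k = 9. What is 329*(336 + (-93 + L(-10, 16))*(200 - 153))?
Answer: -1692000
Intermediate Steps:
k = -9/7 (k = -⅐*9 = -9/7 ≈ -1.2857)
L(N, r) = 45/7 - 5*N - 5*r (L(N, r) = -5*((N + r) - 9/7) = -5*(-9/7 + N + r) = 45/7 - 5*N - 5*r)
329*(336 + (-93 + L(-10, 16))*(200 - 153)) = 329*(336 + (-93 + (45/7 - 5*(-10) - 5*16))*(200 - 153)) = 329*(336 + (-93 + (45/7 + 50 - 80))*47) = 329*(336 + (-93 - 165/7)*47) = 329*(336 - 816/7*47) = 329*(336 - 38352/7) = 329*(-36000/7) = -1692000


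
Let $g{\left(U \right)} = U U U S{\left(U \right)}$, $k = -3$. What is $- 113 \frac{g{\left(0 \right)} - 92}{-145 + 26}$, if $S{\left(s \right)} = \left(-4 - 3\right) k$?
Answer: $- \frac{10396}{119} \approx -87.361$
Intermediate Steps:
$S{\left(s \right)} = 21$ ($S{\left(s \right)} = \left(-4 - 3\right) \left(-3\right) = \left(-7\right) \left(-3\right) = 21$)
$g{\left(U \right)} = 21 U^{3}$ ($g{\left(U \right)} = U U U 21 = U^{2} U 21 = U^{3} \cdot 21 = 21 U^{3}$)
$- 113 \frac{g{\left(0 \right)} - 92}{-145 + 26} = - 113 \frac{21 \cdot 0^{3} - 92}{-145 + 26} = - 113 \frac{21 \cdot 0 - 92}{-119} = - 113 \left(0 - 92\right) \left(- \frac{1}{119}\right) = - 113 \left(\left(-92\right) \left(- \frac{1}{119}\right)\right) = \left(-113\right) \frac{92}{119} = - \frac{10396}{119}$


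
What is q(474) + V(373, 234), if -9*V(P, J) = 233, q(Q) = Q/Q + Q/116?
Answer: -10859/522 ≈ -20.803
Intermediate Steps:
q(Q) = 1 + Q/116 (q(Q) = 1 + Q*(1/116) = 1 + Q/116)
V(P, J) = -233/9 (V(P, J) = -⅑*233 = -233/9)
q(474) + V(373, 234) = (1 + (1/116)*474) - 233/9 = (1 + 237/58) - 233/9 = 295/58 - 233/9 = -10859/522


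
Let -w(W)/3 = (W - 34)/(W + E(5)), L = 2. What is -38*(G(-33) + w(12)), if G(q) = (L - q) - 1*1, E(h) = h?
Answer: -24472/17 ≈ -1439.5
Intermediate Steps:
w(W) = -3*(-34 + W)/(5 + W) (w(W) = -3*(W - 34)/(W + 5) = -3*(-34 + W)/(5 + W))
G(q) = 1 - q (G(q) = (2 - q) - 1*1 = (2 - q) - 1 = 1 - q)
-38*(G(-33) + w(12)) = -38*((1 - 1*(-33)) + 3*(34 - 1*12)/(5 + 12)) = -38*((1 + 33) + 3*(34 - 12)/17) = -38*(34 + 3*(1/17)*22) = -38*(34 + 66/17) = -38*644/17 = -24472/17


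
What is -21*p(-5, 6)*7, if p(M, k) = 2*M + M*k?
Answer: 5880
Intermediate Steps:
-21*p(-5, 6)*7 = -(-105)*(2 + 6)*7 = -(-105)*8*7 = -21*(-40)*7 = 840*7 = 5880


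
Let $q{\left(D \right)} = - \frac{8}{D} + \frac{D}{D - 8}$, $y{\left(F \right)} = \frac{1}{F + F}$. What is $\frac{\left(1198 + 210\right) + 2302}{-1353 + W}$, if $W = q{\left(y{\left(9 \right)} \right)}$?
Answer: $- \frac{265265}{107036} \approx -2.4783$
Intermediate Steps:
$y{\left(F \right)} = \frac{1}{2 F}$
$q{\left(D \right)} = - \frac{8}{D} + \frac{D}{-8 + D}$
$W = - \frac{20593}{143}$ ($W = \frac{64 + \left(\frac{1}{2 \cdot 9}\right)^{2} - 8 \frac{1}{2 \cdot 9}}{\frac{1}{2 \cdot 9} \left(-8 + \frac{1}{2 \cdot 9}\right)} = \frac{64 + \left(\frac{1}{2} \cdot \frac{1}{9}\right)^{2} - 8 \cdot \frac{1}{2} \cdot \frac{1}{9}}{\frac{1}{2} \cdot \frac{1}{9} \left(-8 + \frac{1}{2} \cdot \frac{1}{9}\right)} = \frac{\frac{1}{\frac{1}{18}} \left(64 + \left(\frac{1}{18}\right)^{2} - \frac{4}{9}\right)}{-8 + \frac{1}{18}} = \frac{18 \left(64 + \frac{1}{324} - \frac{4}{9}\right)}{- \frac{143}{18}} = 18 \left(- \frac{18}{143}\right) \frac{20593}{324} = - \frac{20593}{143} \approx -144.01$)
$\frac{\left(1198 + 210\right) + 2302}{-1353 + W} = \frac{\left(1198 + 210\right) + 2302}{-1353 - \frac{20593}{143}} = \frac{1408 + 2302}{- \frac{214072}{143}} = 3710 \left(- \frac{143}{214072}\right) = - \frac{265265}{107036}$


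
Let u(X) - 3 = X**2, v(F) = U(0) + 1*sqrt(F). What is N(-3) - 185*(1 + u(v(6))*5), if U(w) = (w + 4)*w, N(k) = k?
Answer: -8513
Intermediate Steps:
U(w) = w*(4 + w) (U(w) = (4 + w)*w = w*(4 + w))
v(F) = sqrt(F) (v(F) = 0*(4 + 0) + 1*sqrt(F) = 0*4 + sqrt(F) = 0 + sqrt(F) = sqrt(F))
u(X) = 3 + X**2
N(-3) - 185*(1 + u(v(6))*5) = -3 - 185*(1 + (3 + (sqrt(6))**2)*5) = -3 - 185*(1 + (3 + 6)*5) = -3 - 185*(1 + 9*5) = -3 - 185*(1 + 45) = -3 - 185*46 = -3 - 8510 = -8513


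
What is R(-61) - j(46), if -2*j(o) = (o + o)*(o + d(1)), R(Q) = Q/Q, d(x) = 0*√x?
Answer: 2117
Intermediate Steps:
d(x) = 0
R(Q) = 1
j(o) = -o² (j(o) = -(o + o)*(o + 0)/2 = -2*o*o/2 = -o²)
R(-61) - j(46) = 1 - (-1)*46² = 1 - (-1)*2116 = 1 - 1*(-2116) = 1 + 2116 = 2117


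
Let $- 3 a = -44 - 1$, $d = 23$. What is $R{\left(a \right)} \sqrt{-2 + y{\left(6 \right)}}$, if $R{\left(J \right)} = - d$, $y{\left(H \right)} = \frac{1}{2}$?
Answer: $- \frac{23 i \sqrt{6}}{2} \approx - 28.169 i$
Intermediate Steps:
$y{\left(H \right)} = \frac{1}{2}$
$a = 15$ ($a = - \frac{-44 - 1}{3} = \left(- \frac{1}{3}\right) \left(-45\right) = 15$)
$R{\left(J \right)} = -23$ ($R{\left(J \right)} = \left(-1\right) 23 = -23$)
$R{\left(a \right)} \sqrt{-2 + y{\left(6 \right)}} = - 23 \sqrt{-2 + \frac{1}{2}} = - 23 \sqrt{- \frac{3}{2}} = - 23 \frac{i \sqrt{6}}{2} = - \frac{23 i \sqrt{6}}{2}$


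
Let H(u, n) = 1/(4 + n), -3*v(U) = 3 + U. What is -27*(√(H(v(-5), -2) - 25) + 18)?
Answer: -486 - 189*I*√2/2 ≈ -486.0 - 133.64*I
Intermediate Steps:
v(U) = -1 - U/3 (v(U) = -(3 + U)/3 = -1 - U/3)
-27*(√(H(v(-5), -2) - 25) + 18) = -27*(√(1/(4 - 2) - 25) + 18) = -27*(√(1/2 - 25) + 18) = -27*(√(½ - 25) + 18) = -27*(√(-49/2) + 18) = -27*(7*I*√2/2 + 18) = -27*(18 + 7*I*√2/2) = -486 - 189*I*√2/2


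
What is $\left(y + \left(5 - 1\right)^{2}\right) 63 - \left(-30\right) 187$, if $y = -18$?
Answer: $5484$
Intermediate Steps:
$\left(y + \left(5 - 1\right)^{2}\right) 63 - \left(-30\right) 187 = \left(-18 + \left(5 - 1\right)^{2}\right) 63 - \left(-30\right) 187 = \left(-18 + 4^{2}\right) 63 - -5610 = \left(-18 + 16\right) 63 + 5610 = \left(-2\right) 63 + 5610 = -126 + 5610 = 5484$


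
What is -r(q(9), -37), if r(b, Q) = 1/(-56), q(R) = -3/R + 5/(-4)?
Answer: 1/56 ≈ 0.017857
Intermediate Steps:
q(R) = -5/4 - 3/R (q(R) = -3/R + 5*(-¼) = -3/R - 5/4 = -5/4 - 3/R)
r(b, Q) = -1/56
-r(q(9), -37) = -1*(-1/56) = 1/56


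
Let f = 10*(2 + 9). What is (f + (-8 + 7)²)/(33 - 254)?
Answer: -111/221 ≈ -0.50226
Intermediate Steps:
f = 110 (f = 10*11 = 110)
(f + (-8 + 7)²)/(33 - 254) = (110 + (-8 + 7)²)/(33 - 254) = (110 + (-1)²)/(-221) = (110 + 1)*(-1/221) = 111*(-1/221) = -111/221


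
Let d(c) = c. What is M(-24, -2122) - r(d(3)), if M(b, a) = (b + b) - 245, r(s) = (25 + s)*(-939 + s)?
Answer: 25915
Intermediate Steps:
r(s) = (-939 + s)*(25 + s)
M(b, a) = -245 + 2*b (M(b, a) = 2*b - 245 = -245 + 2*b)
M(-24, -2122) - r(d(3)) = (-245 + 2*(-24)) - (-23475 + 3**2 - 914*3) = (-245 - 48) - (-23475 + 9 - 2742) = -293 - 1*(-26208) = -293 + 26208 = 25915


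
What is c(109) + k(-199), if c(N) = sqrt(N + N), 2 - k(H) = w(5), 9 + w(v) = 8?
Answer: 3 + sqrt(218) ≈ 17.765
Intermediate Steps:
w(v) = -1 (w(v) = -9 + 8 = -1)
k(H) = 3 (k(H) = 2 - 1*(-1) = 2 + 1 = 3)
c(N) = sqrt(2)*sqrt(N) (c(N) = sqrt(2*N) = sqrt(2)*sqrt(N))
c(109) + k(-199) = sqrt(2)*sqrt(109) + 3 = sqrt(218) + 3 = 3 + sqrt(218)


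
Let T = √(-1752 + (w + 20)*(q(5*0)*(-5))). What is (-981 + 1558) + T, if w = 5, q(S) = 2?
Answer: 577 + I*√2002 ≈ 577.0 + 44.744*I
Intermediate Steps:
T = I*√2002 (T = √(-1752 + (5 + 20)*(2*(-5))) = √(-1752 + 25*(-10)) = √(-1752 - 250) = √(-2002) = I*√2002 ≈ 44.744*I)
(-981 + 1558) + T = (-981 + 1558) + I*√2002 = 577 + I*√2002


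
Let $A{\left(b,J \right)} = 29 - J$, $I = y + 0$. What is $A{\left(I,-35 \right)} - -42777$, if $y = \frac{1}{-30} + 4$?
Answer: $42841$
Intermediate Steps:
$y = \frac{119}{30}$ ($y = - \frac{1}{30} + 4 = \frac{119}{30} \approx 3.9667$)
$I = \frac{119}{30}$ ($I = \frac{119}{30} + 0 = \frac{119}{30} \approx 3.9667$)
$A{\left(I,-35 \right)} - -42777 = \left(29 - -35\right) - -42777 = \left(29 + 35\right) + 42777 = 64 + 42777 = 42841$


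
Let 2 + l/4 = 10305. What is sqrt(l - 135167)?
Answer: I*sqrt(93955) ≈ 306.52*I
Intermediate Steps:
l = 41212 (l = -8 + 4*10305 = -8 + 41220 = 41212)
sqrt(l - 135167) = sqrt(41212 - 135167) = sqrt(-93955) = I*sqrt(93955)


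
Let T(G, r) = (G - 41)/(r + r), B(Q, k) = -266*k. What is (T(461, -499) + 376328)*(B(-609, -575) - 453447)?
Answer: -56429568968614/499 ≈ -1.1309e+11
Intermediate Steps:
T(G, r) = (-41 + G)/(2*r) (T(G, r) = (-41 + G)/((2*r)) = (-41 + G)*(1/(2*r)) = (-41 + G)/(2*r))
(T(461, -499) + 376328)*(B(-609, -575) - 453447) = ((½)*(-41 + 461)/(-499) + 376328)*(-266*(-575) - 453447) = ((½)*(-1/499)*420 + 376328)*(152950 - 453447) = (-210/499 + 376328)*(-300497) = (187787462/499)*(-300497) = -56429568968614/499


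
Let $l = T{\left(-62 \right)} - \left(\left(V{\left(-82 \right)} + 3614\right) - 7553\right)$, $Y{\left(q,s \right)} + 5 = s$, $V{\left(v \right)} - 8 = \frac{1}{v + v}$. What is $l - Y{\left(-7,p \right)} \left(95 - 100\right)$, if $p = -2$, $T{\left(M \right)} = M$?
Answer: $\frac{628777}{164} \approx 3834.0$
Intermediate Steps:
$V{\left(v \right)} = 8 + \frac{1}{2 v}$ ($V{\left(v \right)} = 8 + \frac{1}{v + v} = 8 + \frac{1}{2 v}$)
$Y{\left(q,s \right)} = -5 + s$
$l = \frac{634517}{164}$ ($l = -62 - \left(\left(\left(8 + \frac{1}{2 \left(-82\right)}\right) + 3614\right) - 7553\right) = -62 - \left(\left(\left(8 + \frac{1}{2} \left(- \frac{1}{82}\right)\right) + 3614\right) - 7553\right) = -62 - \left(\left(\left(8 - \frac{1}{164}\right) + 3614\right) - 7553\right) = -62 - \left(\left(\frac{1311}{164} + 3614\right) - 7553\right) = -62 - \left(\frac{594007}{164} - 7553\right) = -62 - - \frac{644685}{164} = -62 + \frac{644685}{164} = \frac{634517}{164} \approx 3869.0$)
$l - Y{\left(-7,p \right)} \left(95 - 100\right) = \frac{634517}{164} - \left(-5 - 2\right) \left(95 - 100\right) = \frac{634517}{164} - \left(-7\right) \left(-5\right) = \frac{634517}{164} - 35 = \frac{628777}{164}$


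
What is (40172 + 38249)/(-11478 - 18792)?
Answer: -78421/30270 ≈ -2.5907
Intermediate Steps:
(40172 + 38249)/(-11478 - 18792) = 78421/(-30270) = 78421*(-1/30270) = -78421/30270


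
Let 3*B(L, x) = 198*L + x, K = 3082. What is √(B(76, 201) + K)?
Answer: √8165 ≈ 90.360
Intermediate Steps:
B(L, x) = 66*L + x/3 (B(L, x) = (198*L + x)/3 = (x + 198*L)/3 = 66*L + x/3)
√(B(76, 201) + K) = √((66*76 + (⅓)*201) + 3082) = √((5016 + 67) + 3082) = √(5083 + 3082) = √8165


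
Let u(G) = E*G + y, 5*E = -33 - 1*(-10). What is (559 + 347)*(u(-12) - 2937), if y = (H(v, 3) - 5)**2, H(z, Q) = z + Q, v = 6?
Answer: -12982074/5 ≈ -2.5964e+6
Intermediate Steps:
H(z, Q) = Q + z
E = -23/5 (E = (-33 - 1*(-10))/5 = (-33 + 10)/5 = (1/5)*(-23) = -23/5 ≈ -4.6000)
y = 16 (y = ((3 + 6) - 5)**2 = (9 - 5)**2 = 4**2 = 16)
u(G) = 16 - 23*G/5 (u(G) = -23*G/5 + 16 = 16 - 23*G/5)
(559 + 347)*(u(-12) - 2937) = (559 + 347)*((16 - 23/5*(-12)) - 2937) = 906*((16 + 276/5) - 2937) = 906*(356/5 - 2937) = 906*(-14329/5) = -12982074/5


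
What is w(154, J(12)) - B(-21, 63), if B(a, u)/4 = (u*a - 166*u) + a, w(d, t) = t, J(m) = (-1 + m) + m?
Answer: 47231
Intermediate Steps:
J(m) = -1 + 2*m
B(a, u) = -664*u + 4*a + 4*a*u (B(a, u) = 4*((u*a - 166*u) + a) = 4*((a*u - 166*u) + a) = 4*((-166*u + a*u) + a) = 4*(a - 166*u + a*u) = -664*u + 4*a + 4*a*u)
w(154, J(12)) - B(-21, 63) = (-1 + 2*12) - (-664*63 + 4*(-21) + 4*(-21)*63) = (-1 + 24) - (-41832 - 84 - 5292) = 23 - 1*(-47208) = 23 + 47208 = 47231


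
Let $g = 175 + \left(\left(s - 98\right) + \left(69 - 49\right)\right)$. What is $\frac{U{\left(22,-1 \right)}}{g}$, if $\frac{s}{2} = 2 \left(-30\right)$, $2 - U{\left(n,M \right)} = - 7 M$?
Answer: $\frac{5}{23} \approx 0.21739$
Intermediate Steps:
$U{\left(n,M \right)} = 2 + 7 M$ ($U{\left(n,M \right)} = 2 - - 7 M = 2 + 7 M$)
$s = -120$ ($s = 2 \cdot 2 \left(-30\right) = 2 \left(-60\right) = -120$)
$g = -23$ ($g = 175 + \left(\left(-120 - 98\right) + \left(69 - 49\right)\right) = 175 + \left(-218 + 20\right) = 175 - 198 = -23$)
$\frac{U{\left(22,-1 \right)}}{g} = \frac{2 + 7 \left(-1\right)}{-23} = \left(2 - 7\right) \left(- \frac{1}{23}\right) = \left(-5\right) \left(- \frac{1}{23}\right) = \frac{5}{23}$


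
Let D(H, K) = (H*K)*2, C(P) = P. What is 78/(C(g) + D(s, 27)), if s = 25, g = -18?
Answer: 13/222 ≈ 0.058559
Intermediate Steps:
D(H, K) = 2*H*K
78/(C(g) + D(s, 27)) = 78/(-18 + 2*25*27) = 78/(-18 + 1350) = 78/1332 = (1/1332)*78 = 13/222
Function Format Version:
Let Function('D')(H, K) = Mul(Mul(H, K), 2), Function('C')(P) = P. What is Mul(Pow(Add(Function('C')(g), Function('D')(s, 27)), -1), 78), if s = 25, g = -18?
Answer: Rational(13, 222) ≈ 0.058559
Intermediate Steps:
Function('D')(H, K) = Mul(2, H, K)
Mul(Pow(Add(Function('C')(g), Function('D')(s, 27)), -1), 78) = Mul(Pow(Add(-18, Mul(2, 25, 27)), -1), 78) = Mul(Pow(Add(-18, 1350), -1), 78) = Mul(Pow(1332, -1), 78) = Mul(Rational(1, 1332), 78) = Rational(13, 222)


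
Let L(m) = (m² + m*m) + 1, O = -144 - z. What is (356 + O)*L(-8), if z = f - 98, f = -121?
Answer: 55599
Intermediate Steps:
z = -219 (z = -121 - 98 = -219)
O = 75 (O = -144 - 1*(-219) = -144 + 219 = 75)
L(m) = 1 + 2*m² (L(m) = (m² + m²) + 1 = 2*m² + 1 = 1 + 2*m²)
(356 + O)*L(-8) = (356 + 75)*(1 + 2*(-8)²) = 431*(1 + 2*64) = 431*(1 + 128) = 431*129 = 55599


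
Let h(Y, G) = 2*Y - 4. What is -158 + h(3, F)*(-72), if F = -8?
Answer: -302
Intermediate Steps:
h(Y, G) = -4 + 2*Y
-158 + h(3, F)*(-72) = -158 + (-4 + 2*3)*(-72) = -158 + (-4 + 6)*(-72) = -158 + 2*(-72) = -158 - 144 = -302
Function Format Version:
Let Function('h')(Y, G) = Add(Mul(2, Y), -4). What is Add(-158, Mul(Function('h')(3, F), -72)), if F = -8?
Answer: -302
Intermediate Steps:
Function('h')(Y, G) = Add(-4, Mul(2, Y))
Add(-158, Mul(Function('h')(3, F), -72)) = Add(-158, Mul(Add(-4, Mul(2, 3)), -72)) = Add(-158, Mul(Add(-4, 6), -72)) = Add(-158, Mul(2, -72)) = Add(-158, -144) = -302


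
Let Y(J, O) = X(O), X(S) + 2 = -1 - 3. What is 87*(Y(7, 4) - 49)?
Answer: -4785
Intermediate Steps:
X(S) = -6 (X(S) = -2 + (-1 - 3) = -2 - 4 = -6)
Y(J, O) = -6
87*(Y(7, 4) - 49) = 87*(-6 - 49) = 87*(-55) = -4785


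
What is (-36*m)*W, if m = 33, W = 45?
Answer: -53460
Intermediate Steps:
(-36*m)*W = -36*33*45 = -1188*45 = -53460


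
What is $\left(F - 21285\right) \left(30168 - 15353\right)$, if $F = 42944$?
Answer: $320878085$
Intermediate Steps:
$\left(F - 21285\right) \left(30168 - 15353\right) = \left(42944 - 21285\right) \left(30168 - 15353\right) = 21659 \left(30168 + \left(-24069 + 8716\right)\right) = 21659 \left(30168 - 15353\right) = 21659 \cdot 14815 = 320878085$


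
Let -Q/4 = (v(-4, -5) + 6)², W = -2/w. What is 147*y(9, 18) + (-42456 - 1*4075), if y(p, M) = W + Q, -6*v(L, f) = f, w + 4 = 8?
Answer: -444365/6 ≈ -74061.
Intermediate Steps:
w = 4 (w = -4 + 8 = 4)
v(L, f) = -f/6
W = -½ (W = -2/4 = -2*¼ = -½ ≈ -0.50000)
Q = -1681/9 (Q = -4*(-⅙*(-5) + 6)² = -4*(⅚ + 6)² = -4*(41/6)² = -4*1681/36 = -1681/9 ≈ -186.78)
y(p, M) = -3371/18 (y(p, M) = -½ - 1681/9 = -3371/18)
147*y(9, 18) + (-42456 - 1*4075) = 147*(-3371/18) + (-42456 - 1*4075) = -165179/6 + (-42456 - 4075) = -165179/6 - 46531 = -444365/6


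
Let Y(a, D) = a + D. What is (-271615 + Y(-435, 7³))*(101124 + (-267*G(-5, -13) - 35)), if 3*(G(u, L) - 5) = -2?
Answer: -27152223924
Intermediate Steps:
Y(a, D) = D + a
G(u, L) = 13/3 (G(u, L) = 5 + (⅓)*(-2) = 5 - ⅔ = 13/3)
(-271615 + Y(-435, 7³))*(101124 + (-267*G(-5, -13) - 35)) = (-271615 + (7³ - 435))*(101124 + (-267*13/3 - 35)) = (-271615 + (343 - 435))*(101124 + (-1157 - 35)) = (-271615 - 92)*(101124 - 1192) = -271707*99932 = -27152223924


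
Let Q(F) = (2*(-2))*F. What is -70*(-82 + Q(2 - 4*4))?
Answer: 1820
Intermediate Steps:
Q(F) = -4*F
-70*(-82 + Q(2 - 4*4)) = -70*(-82 - 4*(2 - 4*4)) = -70*(-82 - 4*(2 - 16)) = -70*(-82 - 4*(-14)) = -70*(-82 + 56) = -70*(-26) = 1820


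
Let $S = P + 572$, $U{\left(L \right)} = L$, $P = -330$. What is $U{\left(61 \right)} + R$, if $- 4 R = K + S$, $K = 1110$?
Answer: $-277$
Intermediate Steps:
$S = 242$ ($S = -330 + 572 = 242$)
$R = -338$ ($R = - \frac{1110 + 242}{4} = \left(- \frac{1}{4}\right) 1352 = -338$)
$U{\left(61 \right)} + R = 61 - 338 = -277$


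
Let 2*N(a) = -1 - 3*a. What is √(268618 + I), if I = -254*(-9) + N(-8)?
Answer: √1083662/2 ≈ 520.50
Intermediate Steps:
N(a) = -½ - 3*a/2 (N(a) = (-1 - 3*a)/2 = -½ - 3*a/2)
I = 4595/2 (I = -254*(-9) + (-½ - 3/2*(-8)) = 2286 + (-½ + 12) = 2286 + 23/2 = 4595/2 ≈ 2297.5)
√(268618 + I) = √(268618 + 4595/2) = √(541831/2) = √1083662/2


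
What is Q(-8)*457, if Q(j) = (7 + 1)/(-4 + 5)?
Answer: 3656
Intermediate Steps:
Q(j) = 8 (Q(j) = 8/1 = 8*1 = 8)
Q(-8)*457 = 8*457 = 3656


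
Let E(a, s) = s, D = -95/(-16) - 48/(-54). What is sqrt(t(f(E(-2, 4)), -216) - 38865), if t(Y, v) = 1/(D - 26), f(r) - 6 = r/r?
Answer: I*sqrt(296272995249)/2761 ≈ 197.14*I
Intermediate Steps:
D = 983/144 (D = -95*(-1/16) - 48*(-1/54) = 95/16 + 8/9 = 983/144 ≈ 6.8264)
f(r) = 7 (f(r) = 6 + r/r = 6 + 1 = 7)
t(Y, v) = -144/2761 (t(Y, v) = 1/(983/144 - 26) = 1/(-2761/144) = -144/2761)
sqrt(t(f(E(-2, 4)), -216) - 38865) = sqrt(-144/2761 - 38865) = sqrt(-107306409/2761) = I*sqrt(296272995249)/2761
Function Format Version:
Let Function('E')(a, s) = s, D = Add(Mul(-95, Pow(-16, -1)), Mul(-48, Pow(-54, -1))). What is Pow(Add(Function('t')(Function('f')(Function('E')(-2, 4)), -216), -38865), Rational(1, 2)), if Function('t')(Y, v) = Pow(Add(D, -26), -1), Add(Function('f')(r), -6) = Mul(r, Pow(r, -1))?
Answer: Mul(Rational(1, 2761), I, Pow(296272995249, Rational(1, 2))) ≈ Mul(197.14, I)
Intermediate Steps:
D = Rational(983, 144) (D = Add(Mul(-95, Rational(-1, 16)), Mul(-48, Rational(-1, 54))) = Add(Rational(95, 16), Rational(8, 9)) = Rational(983, 144) ≈ 6.8264)
Function('f')(r) = 7 (Function('f')(r) = Add(6, Mul(r, Pow(r, -1))) = Add(6, 1) = 7)
Function('t')(Y, v) = Rational(-144, 2761) (Function('t')(Y, v) = Pow(Add(Rational(983, 144), -26), -1) = Pow(Rational(-2761, 144), -1) = Rational(-144, 2761))
Pow(Add(Function('t')(Function('f')(Function('E')(-2, 4)), -216), -38865), Rational(1, 2)) = Pow(Add(Rational(-144, 2761), -38865), Rational(1, 2)) = Pow(Rational(-107306409, 2761), Rational(1, 2)) = Mul(Rational(1, 2761), I, Pow(296272995249, Rational(1, 2)))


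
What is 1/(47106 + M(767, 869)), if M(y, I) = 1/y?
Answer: 767/36130303 ≈ 2.1229e-5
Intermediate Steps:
1/(47106 + M(767, 869)) = 1/(47106 + 1/767) = 1/(36130303/767) = 767/36130303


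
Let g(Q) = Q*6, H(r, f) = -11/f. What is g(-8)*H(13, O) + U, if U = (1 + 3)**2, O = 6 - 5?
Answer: 544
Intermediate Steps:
O = 1
U = 16 (U = 4**2 = 16)
g(Q) = 6*Q
g(-8)*H(13, O) + U = (6*(-8))*(-11/1) + 16 = -(-528) + 16 = -48*(-11) + 16 = 528 + 16 = 544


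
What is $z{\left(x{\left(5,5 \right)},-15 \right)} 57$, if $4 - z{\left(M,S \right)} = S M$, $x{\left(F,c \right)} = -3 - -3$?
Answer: $228$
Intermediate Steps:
$x{\left(F,c \right)} = 0$ ($x{\left(F,c \right)} = -3 + 3 = 0$)
$z{\left(M,S \right)} = 4 - M S$ ($z{\left(M,S \right)} = 4 - S M = 4 - M S$)
$z{\left(x{\left(5,5 \right)},-15 \right)} 57 = \left(4 - 0 \left(-15\right)\right) 57 = \left(4 + 0\right) 57 = 4 \cdot 57 = 228$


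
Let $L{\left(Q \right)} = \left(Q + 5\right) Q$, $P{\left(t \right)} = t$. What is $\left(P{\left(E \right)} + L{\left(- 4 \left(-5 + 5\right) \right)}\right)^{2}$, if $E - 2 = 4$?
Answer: $36$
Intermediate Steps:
$E = 6$ ($E = 2 + 4 = 6$)
$L{\left(Q \right)} = Q \left(5 + Q\right)$ ($L{\left(Q \right)} = \left(5 + Q\right) Q = Q \left(5 + Q\right)$)
$\left(P{\left(E \right)} + L{\left(- 4 \left(-5 + 5\right) \right)}\right)^{2} = \left(6 + - 4 \left(-5 + 5\right) \left(5 - 4 \left(-5 + 5\right)\right)\right)^{2} = \left(6 + \left(-4\right) 0 \left(5 - 0\right)\right)^{2} = \left(6 + 0 \left(5 + 0\right)\right)^{2} = \left(6 + 0 \cdot 5\right)^{2} = \left(6 + 0\right)^{2} = 6^{2} = 36$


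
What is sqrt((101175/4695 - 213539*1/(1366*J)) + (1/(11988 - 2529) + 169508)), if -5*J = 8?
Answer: sqrt(1233086757886684755990133)/2696180748 ≈ 411.86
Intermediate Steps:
J = -8/5 (J = -1/5*8 = -8/5 ≈ -1.6000)
sqrt((101175/4695 - 213539*1/(1366*J)) + (1/(11988 - 2529) + 169508)) = sqrt((101175/4695 - 213539/((-8/5*1366))) + (1/(11988 - 2529) + 169508)) = sqrt((101175*(1/4695) - 213539/(-10928/5)) + (1/9459 + 169508)) = sqrt((6745/313 - 213539*(-5/10928)) + (1/9459 + 169508)) = sqrt((6745/313 + 1067695/10928) + 1603376173/9459) = sqrt(407897895/3420464 + 1603376173/9459) = sqrt(5488148784393077/32354168976) = sqrt(1233086757886684755990133)/2696180748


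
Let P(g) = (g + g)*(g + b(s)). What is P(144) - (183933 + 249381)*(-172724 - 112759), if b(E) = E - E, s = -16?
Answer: 123703822134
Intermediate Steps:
b(E) = 0
P(g) = 2*g**2 (P(g) = (g + g)*(g + 0) = (2*g)*g = 2*g**2)
P(144) - (183933 + 249381)*(-172724 - 112759) = 2*144**2 - (183933 + 249381)*(-172724 - 112759) = 2*20736 - 433314*(-285483) = 41472 - 1*(-123703780662) = 41472 + 123703780662 = 123703822134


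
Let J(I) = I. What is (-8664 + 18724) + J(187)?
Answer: 10247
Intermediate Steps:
(-8664 + 18724) + J(187) = (-8664 + 18724) + 187 = 10060 + 187 = 10247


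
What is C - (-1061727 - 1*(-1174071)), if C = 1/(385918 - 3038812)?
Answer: -298036723537/2652894 ≈ -1.1234e+5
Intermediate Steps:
C = -1/2652894 (C = 1/(-2652894) = -1/2652894 ≈ -3.7695e-7)
C - (-1061727 - 1*(-1174071)) = -1/2652894 - (-1061727 - 1*(-1174071)) = -1/2652894 - (-1061727 + 1174071) = -1/2652894 - 1*112344 = -1/2652894 - 112344 = -298036723537/2652894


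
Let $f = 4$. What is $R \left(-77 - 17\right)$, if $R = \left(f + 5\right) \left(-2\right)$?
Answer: $1692$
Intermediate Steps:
$R = -18$ ($R = \left(4 + 5\right) \left(-2\right) = 9 \left(-2\right) = -18$)
$R \left(-77 - 17\right) = - 18 \left(-77 - 17\right) = \left(-18\right) \left(-94\right) = 1692$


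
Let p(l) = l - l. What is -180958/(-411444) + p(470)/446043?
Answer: 90479/205722 ≈ 0.43981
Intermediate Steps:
p(l) = 0
-180958/(-411444) + p(470)/446043 = -180958/(-411444) + 0/446043 = -180958*(-1/411444) + 0*(1/446043) = 90479/205722 + 0 = 90479/205722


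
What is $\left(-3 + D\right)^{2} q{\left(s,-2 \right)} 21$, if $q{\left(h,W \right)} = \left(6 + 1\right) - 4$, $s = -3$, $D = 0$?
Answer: $567$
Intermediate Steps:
$q{\left(h,W \right)} = 3$ ($q{\left(h,W \right)} = 7 - 4 = 3$)
$\left(-3 + D\right)^{2} q{\left(s,-2 \right)} 21 = \left(-3 + 0\right)^{2} \cdot 3 \cdot 21 = \left(-3\right)^{2} \cdot 3 \cdot 21 = 9 \cdot 3 \cdot 21 = 27 \cdot 21 = 567$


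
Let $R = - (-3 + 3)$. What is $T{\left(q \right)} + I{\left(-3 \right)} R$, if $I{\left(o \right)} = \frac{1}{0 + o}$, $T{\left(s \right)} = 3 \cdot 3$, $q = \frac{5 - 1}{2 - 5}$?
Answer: $9$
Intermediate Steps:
$R = 0$ ($R = \left(-1\right) 0 = 0$)
$q = - \frac{4}{3}$ ($q = \frac{4}{-3} = 4 \left(- \frac{1}{3}\right) = - \frac{4}{3} \approx -1.3333$)
$T{\left(s \right)} = 9$
$I{\left(o \right)} = \frac{1}{o}$
$T{\left(q \right)} + I{\left(-3 \right)} R = 9 + \frac{1}{-3} \cdot 0 = 9 - 0 = 9 + 0 = 9$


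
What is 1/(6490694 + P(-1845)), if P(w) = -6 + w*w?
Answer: 1/9894713 ≈ 1.0106e-7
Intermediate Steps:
P(w) = -6 + w**2
1/(6490694 + P(-1845)) = 1/(6490694 + (-6 + (-1845)**2)) = 1/(6490694 + (-6 + 3404025)) = 1/(6490694 + 3404019) = 1/9894713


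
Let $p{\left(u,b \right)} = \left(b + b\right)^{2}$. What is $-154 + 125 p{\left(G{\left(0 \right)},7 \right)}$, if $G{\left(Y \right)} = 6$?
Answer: $24346$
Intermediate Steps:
$p{\left(u,b \right)} = 4 b^{2}$ ($p{\left(u,b \right)} = \left(2 b\right)^{2} = 4 b^{2}$)
$-154 + 125 p{\left(G{\left(0 \right)},7 \right)} = -154 + 125 \cdot 4 \cdot 7^{2} = -154 + 125 \cdot 4 \cdot 49 = -154 + 125 \cdot 196 = -154 + 24500 = 24346$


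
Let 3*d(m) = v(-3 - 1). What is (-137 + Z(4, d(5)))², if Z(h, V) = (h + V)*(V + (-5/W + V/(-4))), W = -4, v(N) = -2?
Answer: 72361/4 ≈ 18090.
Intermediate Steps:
d(m) = -⅔ (d(m) = (⅓)*(-2) = -⅔)
Z(h, V) = (5/4 + 3*V/4)*(V + h) (Z(h, V) = (h + V)*(V + (-5/(-4) + V/(-4))) = (V + h)*(V + (-5*(-¼) + V*(-¼))) = (V + h)*(V + (5/4 - V/4)) = (V + h)*(5/4 + 3*V/4) = (5/4 + 3*V/4)*(V + h))
(-137 + Z(4, d(5)))² = (-137 + ((5/4)*(-⅔) + (5/4)*4 + (¾)*(-⅔)*(-⅔ + 4)))² = (-137 + (-⅚ + 5 + (¾)*(-⅔)*(10/3)))² = (-137 + (-⅚ + 5 - 5/3))² = (-137 + 5/2)² = (-269/2)² = 72361/4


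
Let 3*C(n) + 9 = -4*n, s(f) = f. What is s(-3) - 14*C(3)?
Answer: 95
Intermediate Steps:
C(n) = -3 - 4*n/3 (C(n) = -3 + (-4*n)/3 = -3 - 4*n/3)
s(-3) - 14*C(3) = -3 - 14*(-3 - 4/3*3) = -3 - 14*(-3 - 4) = -3 - 14*(-7) = -3 + 98 = 95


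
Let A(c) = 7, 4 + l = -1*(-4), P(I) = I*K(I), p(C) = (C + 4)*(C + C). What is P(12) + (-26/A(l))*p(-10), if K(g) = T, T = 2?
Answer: -2952/7 ≈ -421.71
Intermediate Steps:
K(g) = 2
p(C) = 2*C*(4 + C) (p(C) = (4 + C)*(2*C) = 2*C*(4 + C))
P(I) = 2*I (P(I) = I*2 = 2*I)
l = 0 (l = -4 - 1*(-4) = -4 + 4 = 0)
P(12) + (-26/A(l))*p(-10) = 2*12 + (-26/7)*(2*(-10)*(4 - 10)) = 24 + (-26*⅐)*(2*(-10)*(-6)) = 24 - 26/7*120 = 24 - 3120/7 = -2952/7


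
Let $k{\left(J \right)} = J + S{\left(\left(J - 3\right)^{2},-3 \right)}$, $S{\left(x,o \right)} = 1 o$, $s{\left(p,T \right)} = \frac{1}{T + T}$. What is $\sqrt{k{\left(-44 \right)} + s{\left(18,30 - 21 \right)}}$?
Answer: $\frac{13 i \sqrt{10}}{6} \approx 6.8516 i$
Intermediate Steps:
$s{\left(p,T \right)} = \frac{1}{2 T}$
$S{\left(x,o \right)} = o$
$k{\left(J \right)} = -3 + J$ ($k{\left(J \right)} = J - 3 = -3 + J$)
$\sqrt{k{\left(-44 \right)} + s{\left(18,30 - 21 \right)}} = \sqrt{\left(-3 - 44\right) + \frac{1}{2 \left(30 - 21\right)}} = \sqrt{-47 + \frac{1}{2 \left(30 - 21\right)}} = \sqrt{-47 + \frac{1}{2 \cdot 9}} = \sqrt{-47 + \frac{1}{2} \cdot \frac{1}{9}} = \sqrt{-47 + \frac{1}{18}} = \sqrt{- \frac{845}{18}} = \frac{13 i \sqrt{10}}{6}$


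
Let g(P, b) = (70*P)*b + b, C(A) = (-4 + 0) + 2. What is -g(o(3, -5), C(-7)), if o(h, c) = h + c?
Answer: -278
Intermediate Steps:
o(h, c) = c + h
C(A) = -2 (C(A) = -4 + 2 = -2)
g(P, b) = b + 70*P*b (g(P, b) = 70*P*b + b = b + 70*P*b)
-g(o(3, -5), C(-7)) = -(-2)*(1 + 70*(-5 + 3)) = -(-2)*(1 + 70*(-2)) = -(-2)*(1 - 140) = -(-2)*(-139) = -1*278 = -278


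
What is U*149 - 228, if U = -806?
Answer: -120322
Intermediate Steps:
U*149 - 228 = -806*149 - 228 = -120094 - 228 = -120322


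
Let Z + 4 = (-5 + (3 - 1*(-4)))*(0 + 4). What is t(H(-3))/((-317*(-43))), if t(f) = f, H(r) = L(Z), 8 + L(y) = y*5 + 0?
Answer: 12/13631 ≈ 0.00088035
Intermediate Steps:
Z = 4 (Z = -4 + (-5 + (3 - 1*(-4)))*(0 + 4) = -4 + (-5 + (3 + 4))*4 = -4 + (-5 + 7)*4 = -4 + 2*4 = -4 + 8 = 4)
L(y) = -8 + 5*y (L(y) = -8 + (y*5 + 0) = -8 + (5*y + 0) = -8 + 5*y)
H(r) = 12 (H(r) = -8 + 5*4 = -8 + 20 = 12)
t(H(-3))/((-317*(-43))) = 12/((-317*(-43))) = 12/13631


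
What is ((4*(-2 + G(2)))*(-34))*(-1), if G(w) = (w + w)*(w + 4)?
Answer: 2992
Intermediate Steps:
G(w) = 2*w*(4 + w) (G(w) = (2*w)*(4 + w) = 2*w*(4 + w))
((4*(-2 + G(2)))*(-34))*(-1) = ((4*(-2 + 2*2*(4 + 2)))*(-34))*(-1) = ((4*(-2 + 2*2*6))*(-34))*(-1) = ((4*(-2 + 24))*(-34))*(-1) = ((4*22)*(-34))*(-1) = (88*(-34))*(-1) = -2992*(-1) = 2992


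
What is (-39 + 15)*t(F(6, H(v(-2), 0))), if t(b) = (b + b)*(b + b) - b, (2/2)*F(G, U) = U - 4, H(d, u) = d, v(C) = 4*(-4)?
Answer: -38880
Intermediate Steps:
v(C) = -16
F(G, U) = -4 + U (F(G, U) = U - 4 = -4 + U)
t(b) = -b + 4*b² (t(b) = (2*b)*(2*b) - b = 4*b² - b = -b + 4*b²)
(-39 + 15)*t(F(6, H(v(-2), 0))) = (-39 + 15)*((-4 - 16)*(-1 + 4*(-4 - 16))) = -(-480)*(-1 + 4*(-20)) = -(-480)*(-1 - 80) = -(-480)*(-81) = -24*1620 = -38880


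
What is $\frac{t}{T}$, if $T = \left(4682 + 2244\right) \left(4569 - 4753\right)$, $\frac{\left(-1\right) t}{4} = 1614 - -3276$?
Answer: $\frac{2445}{159298} \approx 0.015349$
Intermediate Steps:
$t = -19560$ ($t = - 4 \left(1614 - -3276\right) = - 4 \left(1614 + 3276\right) = \left(-4\right) 4890 = -19560$)
$T = -1274384$ ($T = 6926 \left(-184\right) = -1274384$)
$\frac{t}{T} = - \frac{19560}{-1274384} = \left(-19560\right) \left(- \frac{1}{1274384}\right) = \frac{2445}{159298}$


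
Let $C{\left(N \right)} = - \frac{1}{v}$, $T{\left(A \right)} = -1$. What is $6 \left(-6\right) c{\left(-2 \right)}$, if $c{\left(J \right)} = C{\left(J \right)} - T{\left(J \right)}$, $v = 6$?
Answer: $-30$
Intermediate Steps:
$C{\left(N \right)} = - \frac{1}{6}$
$c{\left(J \right)} = \frac{5}{6}$ ($c{\left(J \right)} = - \frac{1}{6} - -1 = - \frac{1}{6} + 1 = \frac{5}{6}$)
$6 \left(-6\right) c{\left(-2 \right)} = 6 \left(-6\right) \frac{5}{6} = \left(-36\right) \frac{5}{6} = -30$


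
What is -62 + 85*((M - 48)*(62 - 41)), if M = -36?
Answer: -150002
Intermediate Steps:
-62 + 85*((M - 48)*(62 - 41)) = -62 + 85*((-36 - 48)*(62 - 41)) = -62 + 85*(-84*21) = -62 + 85*(-1764) = -62 - 149940 = -150002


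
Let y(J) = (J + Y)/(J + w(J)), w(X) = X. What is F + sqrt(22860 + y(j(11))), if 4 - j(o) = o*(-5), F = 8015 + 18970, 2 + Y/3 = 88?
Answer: 26985 + sqrt(318340046)/118 ≈ 27136.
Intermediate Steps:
Y = 258 (Y = -6 + 3*88 = -6 + 264 = 258)
F = 26985
j(o) = 4 + 5*o (j(o) = 4 - o*(-5) = 4 - (-5)*o = 4 + 5*o)
y(J) = (258 + J)/(2*J) (y(J) = (J + 258)/(J + J) = (258 + J)/((2*J)) = (258 + J)*(1/(2*J)) = (258 + J)/(2*J))
F + sqrt(22860 + y(j(11))) = 26985 + sqrt(22860 + (258 + (4 + 5*11))/(2*(4 + 5*11))) = 26985 + sqrt(22860 + (258 + (4 + 55))/(2*(4 + 55))) = 26985 + sqrt(22860 + (1/2)*(258 + 59)/59) = 26985 + sqrt(22860 + (1/2)*(1/59)*317) = 26985 + sqrt(22860 + 317/118) = 26985 + sqrt(2697797/118) = 26985 + sqrt(318340046)/118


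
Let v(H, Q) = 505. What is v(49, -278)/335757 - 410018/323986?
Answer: -68751400348/54390283701 ≈ -1.2640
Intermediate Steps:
v(49, -278)/335757 - 410018/323986 = 505/335757 - 410018/323986 = 505*(1/335757) - 410018*1/323986 = 505/335757 - 205009/161993 = -68751400348/54390283701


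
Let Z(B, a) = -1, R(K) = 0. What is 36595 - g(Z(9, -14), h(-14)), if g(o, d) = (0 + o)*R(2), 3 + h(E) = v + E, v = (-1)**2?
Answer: 36595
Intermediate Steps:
v = 1
h(E) = -2 + E (h(E) = -3 + (1 + E) = -2 + E)
g(o, d) = 0 (g(o, d) = (0 + o)*0 = o*0 = 0)
36595 - g(Z(9, -14), h(-14)) = 36595 - 1*0 = 36595 + 0 = 36595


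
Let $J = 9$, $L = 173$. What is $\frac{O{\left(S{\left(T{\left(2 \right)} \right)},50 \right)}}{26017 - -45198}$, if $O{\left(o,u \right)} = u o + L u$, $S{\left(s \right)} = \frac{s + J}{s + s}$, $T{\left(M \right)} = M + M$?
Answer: $\frac{6985}{56972} \approx 0.1226$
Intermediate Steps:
$T{\left(M \right)} = 2 M$
$S{\left(s \right)} = \frac{9 + s}{2 s}$ ($S{\left(s \right)} = \frac{s + 9}{s + s} = \frac{9 + s}{2 s}$)
$O{\left(o,u \right)} = 173 u + o u$ ($O{\left(o,u \right)} = u o + 173 u = o u + 173 u = 173 u + o u$)
$\frac{O{\left(S{\left(T{\left(2 \right)} \right)},50 \right)}}{26017 - -45198} = \frac{50 \left(173 + \frac{9 + 2 \cdot 2}{2 \cdot 2 \cdot 2}\right)}{26017 - -45198} = \frac{50 \left(173 + \frac{9 + 4}{2 \cdot 4}\right)}{26017 + 45198} = \frac{50 \left(173 + \frac{1}{2} \cdot \frac{1}{4} \cdot 13\right)}{71215} = 50 \left(173 + \frac{13}{8}\right) \frac{1}{71215} = 50 \cdot \frac{1397}{8} \cdot \frac{1}{71215} = \frac{34925}{4} \cdot \frac{1}{71215} = \frac{6985}{56972}$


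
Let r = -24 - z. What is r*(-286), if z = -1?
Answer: 6578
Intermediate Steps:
r = -23 (r = -24 - 1*(-1) = -24 + 1 = -23)
r*(-286) = -23*(-286) = 6578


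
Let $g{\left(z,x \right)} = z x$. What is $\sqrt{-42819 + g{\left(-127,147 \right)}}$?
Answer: $12 i \sqrt{427} \approx 247.97 i$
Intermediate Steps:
$g{\left(z,x \right)} = x z$
$\sqrt{-42819 + g{\left(-127,147 \right)}} = \sqrt{-42819 + 147 \left(-127\right)} = \sqrt{-42819 - 18669} = \sqrt{-61488} = 12 i \sqrt{427}$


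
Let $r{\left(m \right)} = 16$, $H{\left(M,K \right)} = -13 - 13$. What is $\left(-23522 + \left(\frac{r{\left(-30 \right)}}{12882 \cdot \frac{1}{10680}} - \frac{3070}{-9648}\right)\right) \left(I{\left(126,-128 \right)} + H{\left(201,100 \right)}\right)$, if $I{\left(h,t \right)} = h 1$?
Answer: $- \frac{6086992041275}{2589282} \approx -2.3508 \cdot 10^{6}$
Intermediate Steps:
$H{\left(M,K \right)} = -26$
$I{\left(h,t \right)} = h$
$\left(-23522 + \left(\frac{r{\left(-30 \right)}}{12882 \cdot \frac{1}{10680}} - \frac{3070}{-9648}\right)\right) \left(I{\left(126,-128 \right)} + H{\left(201,100 \right)}\right) = \left(-23522 + \left(\frac{16}{12882 \cdot \frac{1}{10680}} - \frac{3070}{-9648}\right)\right) \left(126 - 26\right) = \left(-23522 - \left(- \frac{1535}{4824} - \frac{16}{12882 \cdot \frac{1}{10680}}\right)\right) 100 = \left(-23522 + \left(\frac{16}{\frac{2147}{1780}} + \frac{1535}{4824}\right)\right) 100 = \left(-23522 + \left(16 \cdot \frac{1780}{2147} + \frac{1535}{4824}\right)\right) 100 = \left(-23522 + \left(\frac{28480}{2147} + \frac{1535}{4824}\right)\right) 100 = \left(-23522 + \frac{140683165}{10357128}\right) 100 = \left(- \frac{243479681651}{10357128}\right) 100 = - \frac{6086992041275}{2589282}$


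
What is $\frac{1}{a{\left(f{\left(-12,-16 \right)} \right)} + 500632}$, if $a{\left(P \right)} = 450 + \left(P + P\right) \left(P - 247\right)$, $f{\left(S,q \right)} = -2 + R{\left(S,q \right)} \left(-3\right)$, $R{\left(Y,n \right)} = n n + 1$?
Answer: $\frac{1}{2078002} \approx 4.8123 \cdot 10^{-7}$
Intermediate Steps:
$R{\left(Y,n \right)} = 1 + n^{2}$ ($R{\left(Y,n \right)} = n^{2} + 1 = 1 + n^{2}$)
$f{\left(S,q \right)} = -5 - 3 q^{2}$ ($f{\left(S,q \right)} = -2 + \left(1 + q^{2}\right) \left(-3\right) = -2 - \left(3 + 3 q^{2}\right) = -5 - 3 q^{2}$)
$a{\left(P \right)} = 450 + 2 P \left(-247 + P\right)$
$\frac{1}{a{\left(f{\left(-12,-16 \right)} \right)} + 500632} = \frac{1}{\left(450 - 494 \left(-5 - 3 \left(-16\right)^{2}\right) + 2 \left(-5 - 3 \left(-16\right)^{2}\right)^{2}\right) + 500632} = \frac{1}{\left(450 - 494 \left(-5 - 768\right) + 2 \left(-5 - 768\right)^{2}\right) + 500632} = \frac{1}{\left(450 - -381862 + 2 \left(-773\right)^{2}\right) + 500632} = \frac{1}{\left(450 + 381862 + 2 \cdot 597529\right) + 500632} = \frac{1}{\left(450 + 381862 + 1195058\right) + 500632} = \frac{1}{1577370 + 500632} = \frac{1}{2078002}$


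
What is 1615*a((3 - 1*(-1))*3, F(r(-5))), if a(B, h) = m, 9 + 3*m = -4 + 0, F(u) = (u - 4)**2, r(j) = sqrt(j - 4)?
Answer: -20995/3 ≈ -6998.3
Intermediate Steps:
r(j) = sqrt(-4 + j)
F(u) = (-4 + u)**2
m = -13/3 (m = -3 + (-4 + 0)/3 = -3 + (1/3)*(-4) = -3 - 4/3 = -13/3 ≈ -4.3333)
a(B, h) = -13/3
1615*a((3 - 1*(-1))*3, F(r(-5))) = 1615*(-13/3) = -20995/3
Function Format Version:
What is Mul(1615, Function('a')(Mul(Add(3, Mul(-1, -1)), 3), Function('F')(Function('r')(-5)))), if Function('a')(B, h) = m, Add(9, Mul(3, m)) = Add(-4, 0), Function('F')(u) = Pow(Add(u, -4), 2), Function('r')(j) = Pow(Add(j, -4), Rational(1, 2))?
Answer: Rational(-20995, 3) ≈ -6998.3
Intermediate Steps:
Function('r')(j) = Pow(Add(-4, j), Rational(1, 2))
Function('F')(u) = Pow(Add(-4, u), 2)
m = Rational(-13, 3) (m = Add(-3, Mul(Rational(1, 3), Add(-4, 0))) = Add(-3, Mul(Rational(1, 3), -4)) = Add(-3, Rational(-4, 3)) = Rational(-13, 3) ≈ -4.3333)
Function('a')(B, h) = Rational(-13, 3)
Mul(1615, Function('a')(Mul(Add(3, Mul(-1, -1)), 3), Function('F')(Function('r')(-5)))) = Mul(1615, Rational(-13, 3)) = Rational(-20995, 3)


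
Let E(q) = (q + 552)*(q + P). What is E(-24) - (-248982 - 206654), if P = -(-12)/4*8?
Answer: 455636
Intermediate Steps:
P = 24 (P = -(-12)/4*8 = -4*(-¾)*8 = 3*8 = 24)
E(q) = (24 + q)*(552 + q) (E(q) = (q + 552)*(q + 24) = (552 + q)*(24 + q) = (24 + q)*(552 + q))
E(-24) - (-248982 - 206654) = (13248 + (-24)² + 576*(-24)) - (-248982 - 206654) = (13248 + 576 - 13824) - 1*(-455636) = 0 + 455636 = 455636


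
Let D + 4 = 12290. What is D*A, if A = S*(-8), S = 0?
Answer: 0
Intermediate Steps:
D = 12286 (D = -4 + 12290 = 12286)
A = 0 (A = 0*(-8) = 0)
D*A = 12286*0 = 0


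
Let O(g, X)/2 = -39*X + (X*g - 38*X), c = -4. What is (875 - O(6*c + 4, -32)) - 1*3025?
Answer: -8358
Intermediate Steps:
O(g, X) = -154*X + 2*X*g (O(g, X) = 2*(-39*X + (X*g - 38*X)) = 2*(-39*X + (-38*X + X*g)) = 2*(-77*X + X*g) = -154*X + 2*X*g)
(875 - O(6*c + 4, -32)) - 1*3025 = (875 - 2*(-32)*(-77 + (6*(-4) + 4))) - 1*3025 = (875 - 2*(-32)*(-77 + (-24 + 4))) - 3025 = (875 - 2*(-32)*(-77 - 20)) - 3025 = (875 - 2*(-32)*(-97)) - 3025 = (875 - 1*6208) - 3025 = (875 - 6208) - 3025 = -5333 - 3025 = -8358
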